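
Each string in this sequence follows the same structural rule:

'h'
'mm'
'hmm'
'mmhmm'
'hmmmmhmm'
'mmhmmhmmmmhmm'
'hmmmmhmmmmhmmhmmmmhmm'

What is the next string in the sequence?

Each term (from the third on) is the two preceding terms concatenated in order: term 3 = h·mm = hmm.
The next term joins mmhmmhmmmmhmm and hmmmmhmmmmhmmhmmmmhmm.

mmhmmhmmmmhmmhmmmmhmmmmhmmhmmmmhmm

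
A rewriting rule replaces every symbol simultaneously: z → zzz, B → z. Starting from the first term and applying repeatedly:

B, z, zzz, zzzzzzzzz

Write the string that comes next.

zzzzzzzzzzzzzzzzzzzzzzzzzzz

Expanding zzzzzzzzz: z→zzz, z→zzz, z→zzz, z→zzz, z→zzz, z→zzz, z→zzz, z→zzz, z→zzz. Concatenated: zzz zzz zzz zzz zzz zzz zzz zzz zzz.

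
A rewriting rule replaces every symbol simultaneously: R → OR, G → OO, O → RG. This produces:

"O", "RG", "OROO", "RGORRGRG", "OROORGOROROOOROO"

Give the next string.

φ(OROORGOROROOOROO) expands symbol-by-symbol to RG OR RG RG OR OO RG OR RG OR RG RG RG OR RG RG; joining the 16 pieces gives the next term.

RGORRGRGOROORGORRGORRGRGRGORRGRG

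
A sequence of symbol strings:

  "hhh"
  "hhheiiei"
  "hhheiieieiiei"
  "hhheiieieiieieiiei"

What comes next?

Every step adds eiiei to the end: s(k+1) = s(k)·eiiei.
Applying this once more to hhheiieieiieieiiei:

hhheiieieiieieiieieiiei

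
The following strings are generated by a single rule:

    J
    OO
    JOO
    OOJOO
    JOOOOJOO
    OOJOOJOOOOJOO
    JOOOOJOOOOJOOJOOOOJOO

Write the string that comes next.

Each term (from the third on) is the two preceding terms concatenated in order: term 3 = J·OO = JOO.
The next term joins OOJOOJOOOOJOO and JOOOOJOOOOJOOJOOOOJOO.

OOJOOJOOOOJOOJOOOOJOOOOJOOJOOOOJOO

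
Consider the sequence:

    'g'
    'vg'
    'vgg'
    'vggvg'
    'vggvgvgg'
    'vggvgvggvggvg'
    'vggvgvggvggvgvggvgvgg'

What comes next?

This is a Fibonacci-style word recurrence s(k) = s(k−1)·s(k−2): e.g. vg·g = vgg.
Continuing: vggvgvggvggvgvggvgvgg · vggvgvggvggvg gives term 8.

vggvgvggvggvgvggvgvggvggvgvggvggvg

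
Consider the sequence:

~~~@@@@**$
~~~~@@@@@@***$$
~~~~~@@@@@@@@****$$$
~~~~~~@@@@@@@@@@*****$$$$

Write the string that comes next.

~~~~~~~@@@@@@@@@@@@******$$$$$

Term n consists of n+1 ~'s, followed by 2n @'s, followed by n *'s, followed by n-1 $'s, where the shown terms are n = 2, 3, 4, 5.
At n = 6 the blocks have lengths 7, 12, 6, 5.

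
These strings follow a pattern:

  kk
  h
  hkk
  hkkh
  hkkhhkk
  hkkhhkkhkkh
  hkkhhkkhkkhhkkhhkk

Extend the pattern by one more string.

This is a Fibonacci-style word recurrence s(k) = s(k−1)·s(k−2): e.g. h·kk = hkk.
The next term joins hkkhhkkhkkhhkkhhkk and hkkhhkkhkkh.

hkkhhkkhkkhhkkhhkkhkkhhkkhkkh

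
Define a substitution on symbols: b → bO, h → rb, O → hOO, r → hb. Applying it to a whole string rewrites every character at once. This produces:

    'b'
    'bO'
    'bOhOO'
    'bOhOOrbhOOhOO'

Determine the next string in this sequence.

bOhOOrbhOOhOOhbbOrbhOOhOOrbhOOhOO

Replace each of the 13 characters of bOhOOrbhOOhOO in place — bO hOO rb hOO hOO hb bO rb hOO hOO rb hOO hOO — and concatenate.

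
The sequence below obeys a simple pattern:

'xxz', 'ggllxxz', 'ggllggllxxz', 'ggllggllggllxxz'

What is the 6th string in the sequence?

ggllggllggllggllggllxxz

Every step adds ggll at the front: s(k+1) = ggll·s(k).
From ggllggllggllxxz, 2 further steps: ggllggllggllxxz → ggllggllggllggllxxz → (answer).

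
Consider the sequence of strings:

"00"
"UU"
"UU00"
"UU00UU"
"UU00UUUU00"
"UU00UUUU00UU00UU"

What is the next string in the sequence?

UU00UUUU00UU00UUUU00UUUU00

From term 3 onward, concatenate the last term with the second-to-last: UU·00 = UU00, UU00·UU = UU00UU, …
So term 7 is UU00UUUU00UU00UU·UU00UUUU00.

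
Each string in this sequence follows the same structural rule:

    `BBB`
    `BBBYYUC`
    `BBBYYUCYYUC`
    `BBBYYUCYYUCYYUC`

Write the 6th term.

The strings grow by a fixed suffix YYUC each time.
From BBBYYUCYYUCYYUC, 2 further steps: BBBYYUCYYUCYYUC → BBBYYUCYYUCYYUCYYUC → (answer).

BBBYYUCYYUCYYUCYYUCYYUC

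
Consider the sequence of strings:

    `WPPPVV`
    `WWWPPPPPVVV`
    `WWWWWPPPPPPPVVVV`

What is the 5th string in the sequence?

The n-th term is 2n-1 W's then 2n+1 P's then n+1 V's (n = 1, 2, …).
For term 5, n = 5, so the run lengths are 9, 11, 6.

WWWWWWWWWPPPPPPPPPPPVVVVVV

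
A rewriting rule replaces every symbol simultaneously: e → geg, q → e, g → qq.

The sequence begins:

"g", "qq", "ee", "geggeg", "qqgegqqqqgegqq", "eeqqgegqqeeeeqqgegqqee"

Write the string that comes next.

geggegeeqqgegqqeegeggeggeggegeeqqgegqqeegeggeg

φ(eeqqgegqqeeeeqqgegqqee) expands symbol-by-symbol to geg geg e e qq geg qq e e geg geg geg geg e e qq geg qq e e geg geg; joining the 22 pieces gives the next term.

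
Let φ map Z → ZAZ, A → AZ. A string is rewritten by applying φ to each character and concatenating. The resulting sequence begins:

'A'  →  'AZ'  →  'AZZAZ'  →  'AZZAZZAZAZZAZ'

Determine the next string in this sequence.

AZZAZZAZAZZAZZAZAZZAZAZZAZZAZAZZAZ

Applying the rule to each of the 13 symbols of AZZAZZAZAZZAZ gives the pieces AZ ZAZ ZAZ AZ ZAZ ZAZ AZ ZAZ AZ ZAZ ZAZ AZ ZAZ, which concatenate to the answer.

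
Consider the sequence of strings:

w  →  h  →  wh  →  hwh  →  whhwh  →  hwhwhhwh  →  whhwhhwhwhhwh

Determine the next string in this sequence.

Each term (from the third on) is the two preceding terms concatenated in order: term 3 = w·h = wh.
The next term joins hwhwhhwh and whhwhhwhwhhwh.

hwhwhhwhwhhwhhwhwhhwh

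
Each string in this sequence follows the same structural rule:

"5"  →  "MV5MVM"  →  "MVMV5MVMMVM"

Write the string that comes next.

MVMVMV5MVMMVMMVM

Each term wraps the previous one in MV on the left and MVM on the right.
So the next term is MV·MVMV5MVMMVM·MVM.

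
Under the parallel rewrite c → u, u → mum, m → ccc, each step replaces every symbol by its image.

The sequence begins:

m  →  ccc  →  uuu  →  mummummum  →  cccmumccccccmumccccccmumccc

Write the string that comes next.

Replace each of the 27 characters of cccmumccccccmumccccccmumccc in place — u u u ccc mum ccc u u u u u u ccc mum ccc u u u u u u ccc mum ccc u u u — and concatenate.

uuucccmumcccuuuuuucccmumcccuuuuuucccmumcccuuu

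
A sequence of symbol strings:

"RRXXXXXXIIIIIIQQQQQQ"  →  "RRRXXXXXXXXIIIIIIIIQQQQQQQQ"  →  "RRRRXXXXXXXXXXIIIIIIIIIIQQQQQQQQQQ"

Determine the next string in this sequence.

Reading off run lengths: R runs 2, 3, 4; X runs 6, 8, 10; I runs 6, 8, 10; Q runs 6, 8, 10 — each is linear in n, where the shown terms are n = 3, 4, 5.
Setting n = 6 gives 5, 12, 12, 12 characters in each block.

RRRRRXXXXXXXXXXXXIIIIIIIIIIIIQQQQQQQQQQQQ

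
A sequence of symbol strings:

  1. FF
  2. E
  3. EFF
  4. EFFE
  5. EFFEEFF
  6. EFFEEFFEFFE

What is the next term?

From term 3 onward, concatenate the last term with the second-to-last: E·FF = EFF, EFF·E = EFFE, …
Continuing: EFFEEFFEFFE · EFFEEFF gives term 7.

EFFEEFFEFFEEFFEEFF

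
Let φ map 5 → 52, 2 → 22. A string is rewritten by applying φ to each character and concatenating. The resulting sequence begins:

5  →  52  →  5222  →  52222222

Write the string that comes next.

Expanding 52222222: 5→52, 2→22, 2→22, 2→22, 2→22, 2→22, 2→22, 2→22. Concatenated: 52 22 22 22 22 22 22 22.

5222222222222222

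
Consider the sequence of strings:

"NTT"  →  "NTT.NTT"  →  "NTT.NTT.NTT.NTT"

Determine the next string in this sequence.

Each string is two copies of the previous one joined by '.'.
One more doubling of NTT.NTT.NTT.NTT gives the answer.

NTT.NTT.NTT.NTT.NTT.NTT.NTT.NTT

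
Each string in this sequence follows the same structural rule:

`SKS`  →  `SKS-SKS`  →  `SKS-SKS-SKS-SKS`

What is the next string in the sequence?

Each string is two copies of the previous one joined by '-'.
Doubling SKS-SKS-SKS-SKS with '-' between the halves:

SKS-SKS-SKS-SKS-SKS-SKS-SKS-SKS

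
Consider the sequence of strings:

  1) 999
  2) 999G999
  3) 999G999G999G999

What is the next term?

s(k+1) = s(k)·G·s(k) — each term doubles the last with 'G' between the halves.
Doubling 999G999G999G999 with 'G' between the halves:

999G999G999G999G999G999G999G999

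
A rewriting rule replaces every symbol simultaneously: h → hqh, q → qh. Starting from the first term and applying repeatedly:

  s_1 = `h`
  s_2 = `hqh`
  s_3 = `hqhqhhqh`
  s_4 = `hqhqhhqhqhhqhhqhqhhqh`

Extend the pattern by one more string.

hqhqhhqhqhhqhhqhqhhqhqhhqhhqhqhhqhhqhqhhqhqhhqhhqhqhhqh

Replace each of the 21 characters of hqhqhhqhqhhqhhqhqhhqh in place — hqh qh hqh qh hqh hqh qh hqh qh hqh hqh qh hqh hqh qh hqh qh hqh hqh qh hqh — and concatenate.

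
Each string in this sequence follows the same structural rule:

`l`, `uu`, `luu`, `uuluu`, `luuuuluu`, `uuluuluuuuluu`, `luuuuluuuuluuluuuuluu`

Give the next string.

From term 3 onward, concatenate the second-to-last term with the last: l·uu = luu, uu·luu = uuluu, …
So term 8 is uuluuluuuuluu·luuuuluuuuluuluuuuluu.

uuluuluuuuluuluuuuluuuuluuluuuuluu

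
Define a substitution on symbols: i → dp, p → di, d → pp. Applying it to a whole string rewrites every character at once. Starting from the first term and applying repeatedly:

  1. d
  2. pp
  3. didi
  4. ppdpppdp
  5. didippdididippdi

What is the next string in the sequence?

Rewriting the 16 symbols of didippdididippdi one by one yields pp dp pp dp di di pp dp pp dp pp dp di di pp dp; concatenated:

ppdpppdpdidippdpppdpppdpdidippdp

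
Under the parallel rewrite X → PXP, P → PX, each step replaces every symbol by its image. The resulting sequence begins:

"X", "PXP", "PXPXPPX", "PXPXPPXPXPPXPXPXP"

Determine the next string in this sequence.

Rewriting the 17 symbols of PXPXPPXPXPPXPXPXP one by one yields PX PXP PX PXP PX PX PXP PX PXP PX PX PXP PX PXP PX PXP PX; concatenated:

PXPXPPXPXPPXPXPXPPXPXPPXPXPXPPXPXPPXPXPPX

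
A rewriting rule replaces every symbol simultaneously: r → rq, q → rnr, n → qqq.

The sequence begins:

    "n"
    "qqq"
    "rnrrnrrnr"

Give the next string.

rqqqqrqrqqqqrqrqqqqrq

Rewriting each symbol of rnrrnrrnr: r→rq, n→qqq, r→rq, r→rq, n→qqq, r→rq, r→rq, n→qqq, r→rq, which concatenates to rq qqq rq rq qqq rq rq qqq rq.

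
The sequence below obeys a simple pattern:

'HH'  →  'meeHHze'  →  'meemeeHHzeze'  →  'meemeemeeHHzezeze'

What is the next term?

s(k+1) = mee·s(k)·ze, so each term gains mee as a prefix and ze as a suffix.
Applying this once more to meemeemeeHHzezeze:

meemeemeemeeHHzezezeze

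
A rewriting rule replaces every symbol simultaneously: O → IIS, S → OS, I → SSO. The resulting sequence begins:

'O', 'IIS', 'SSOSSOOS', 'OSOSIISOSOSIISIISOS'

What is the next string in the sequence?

Replace each of the 19 characters of OSOSIISOSOSIISIISOS in place — IIS OS IIS OS SSO SSO OS IIS OS IIS OS SSO SSO OS SSO SSO OS IIS OS — and concatenate.

IISOSIISOSSSOSSOOSIISOSIISOSSSOSSOOSSSOSSOOSIISOS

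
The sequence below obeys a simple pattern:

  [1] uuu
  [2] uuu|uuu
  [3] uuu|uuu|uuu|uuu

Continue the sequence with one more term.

uuu|uuu|uuu|uuu|uuu|uuu|uuu|uuu

s(k+1) = s(k)·|·s(k) — each term doubles the last with '|' between the halves.
So the next term is two copies of uuu|uuu|uuu|uuu with '|' between the halves.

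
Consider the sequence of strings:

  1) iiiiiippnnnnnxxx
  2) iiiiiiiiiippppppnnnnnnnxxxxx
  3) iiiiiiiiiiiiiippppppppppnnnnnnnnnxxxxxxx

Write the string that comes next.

iiiiiiiiiiiiiiiiiippppppppppppppnnnnnnnnnnnxxxxxxxxx

The n-th term is 4n+2 i's then 4n-2 p's then 2n+3 n's then 2n+1 x's (n = 1, 2, …).
At n = 4 the blocks have lengths 18, 14, 11, 9.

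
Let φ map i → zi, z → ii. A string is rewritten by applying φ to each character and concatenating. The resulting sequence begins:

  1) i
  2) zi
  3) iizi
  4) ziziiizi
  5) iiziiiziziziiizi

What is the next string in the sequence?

Rewriting the 16 symbols of iiziiiziziziiizi one by one yields zi zi ii zi zi zi ii zi ii zi ii zi zi zi ii zi; concatenated:

ziziiiziziziiiziiiziiiziziziiizi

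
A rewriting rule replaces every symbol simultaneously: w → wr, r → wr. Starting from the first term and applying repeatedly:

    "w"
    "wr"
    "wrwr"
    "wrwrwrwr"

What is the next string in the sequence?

wrwrwrwrwrwrwrwr

Expanding wrwrwrwr: w→wr, r→wr, w→wr, r→wr, w→wr, r→wr, w→wr, r→wr. Concatenated: wr wr wr wr wr wr wr wr.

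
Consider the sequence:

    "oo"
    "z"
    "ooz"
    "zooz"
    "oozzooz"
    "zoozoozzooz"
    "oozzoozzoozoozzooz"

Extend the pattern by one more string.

zoozoozzoozoozzoozzoozoozzooz

This is a Fibonacci-style word recurrence s(k) = s(k−2)·s(k−1): e.g. oo·z = ooz.
So term 8 is zoozoozzooz·oozzoozzoozoozzooz.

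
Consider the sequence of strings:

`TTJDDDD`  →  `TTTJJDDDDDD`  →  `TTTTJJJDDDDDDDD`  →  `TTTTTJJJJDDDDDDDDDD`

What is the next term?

The n-th term is n T's then n-1 J's then 2n D's, where the shown terms are n = 2, 3, 4, 5.
At n = 6 the blocks have lengths 6, 5, 12.

TTTTTTJJJJJDDDDDDDDDDDD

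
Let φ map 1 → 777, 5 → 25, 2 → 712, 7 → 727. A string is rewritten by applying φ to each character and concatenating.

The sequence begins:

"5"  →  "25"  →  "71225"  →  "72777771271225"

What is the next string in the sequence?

Applying the rule to each of the 14 symbols of 72777771271225 gives the pieces 727 712 727 727 727 727 727 777 712 727 777 712 712 25, which concatenate to the answer.

72771272772772772772777771272777771271225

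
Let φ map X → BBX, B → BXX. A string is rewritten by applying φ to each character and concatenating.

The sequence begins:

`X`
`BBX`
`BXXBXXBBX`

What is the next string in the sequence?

BXXBBXBBXBXXBBXBBXBXXBXXBBX

Apply φ to BXXBXXBBX symbol by symbol: B→BXX, X→BBX, X→BBX, B→BXX, X→BBX, X→BBX, B→BXX, B→BXX, X→BBX; joined: BXX BBX BBX BXX BBX BBX BXX BXX BBX.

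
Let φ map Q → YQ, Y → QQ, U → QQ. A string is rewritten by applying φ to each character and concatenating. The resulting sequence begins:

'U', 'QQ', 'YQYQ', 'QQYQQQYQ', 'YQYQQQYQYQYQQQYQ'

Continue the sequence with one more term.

Rewriting the 16 symbols of YQYQQQYQYQYQQQYQ one by one yields QQ YQ QQ YQ YQ YQ QQ YQ QQ YQ QQ YQ YQ YQ QQ YQ; concatenated:

QQYQQQYQYQYQQQYQQQYQQQYQYQYQQQYQ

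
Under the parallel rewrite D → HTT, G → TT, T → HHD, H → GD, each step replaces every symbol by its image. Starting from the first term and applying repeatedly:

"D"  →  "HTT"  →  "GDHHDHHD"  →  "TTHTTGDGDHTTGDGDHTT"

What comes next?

Rewriting the 19 symbols of TTHTTGDGDHTTGDGDHTT one by one yields HHD HHD GD HHD HHD TT HTT TT HTT GD HHD HHD TT HTT TT HTT GD HHD HHD; concatenated:

HHDHHDGDHHDHHDTTHTTTTHTTGDHHDHHDTTHTTTTHTTGDHHDHHD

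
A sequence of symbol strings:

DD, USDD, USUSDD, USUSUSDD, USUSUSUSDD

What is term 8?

USUSUSUSUSUSUSDD

Every step adds US at the front: s(k+1) = US·s(k).
From USUSUSUSDD, 3 further steps: USUSUSUSDD → USUSUSUSUSDD → USUSUSUSUSUSDD → (answer).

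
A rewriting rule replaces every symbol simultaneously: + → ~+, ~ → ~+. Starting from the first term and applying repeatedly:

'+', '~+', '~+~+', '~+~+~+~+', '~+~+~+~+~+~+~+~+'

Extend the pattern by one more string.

φ(~+~+~+~+~+~+~+~+) expands symbol-by-symbol to ~+ ~+ ~+ ~+ ~+ ~+ ~+ ~+ ~+ ~+ ~+ ~+ ~+ ~+ ~+ ~+; joining the 16 pieces gives the next term.

~+~+~+~+~+~+~+~+~+~+~+~+~+~+~+~+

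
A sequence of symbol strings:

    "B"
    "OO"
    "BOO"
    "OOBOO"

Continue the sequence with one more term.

This is a Fibonacci-style word recurrence s(k) = s(k−2)·s(k−1): e.g. B·OO = BOO.
The next term joins BOO and OOBOO.

BOOOOBOO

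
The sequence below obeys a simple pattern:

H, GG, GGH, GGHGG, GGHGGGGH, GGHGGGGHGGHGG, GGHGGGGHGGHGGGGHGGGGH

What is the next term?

GGHGGGGHGGHGGGGHGGGGHGGHGGGGHGGHGG

Each term (from the third on) is the previous term followed by the one before it: term 3 = GG·H = GGH.
The next term joins GGHGGGGHGGHGGGGHGGGGH and GGHGGGGHGGHGG.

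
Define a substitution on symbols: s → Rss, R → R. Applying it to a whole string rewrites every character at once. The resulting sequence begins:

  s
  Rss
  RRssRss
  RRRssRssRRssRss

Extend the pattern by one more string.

RRRRssRssRRssRssRRRssRssRRssRss

Applying the rule to each of the 15 symbols of RRRssRssRRssRss gives the pieces R R R Rss Rss R Rss Rss R R Rss Rss R Rss Rss, which concatenate to the answer.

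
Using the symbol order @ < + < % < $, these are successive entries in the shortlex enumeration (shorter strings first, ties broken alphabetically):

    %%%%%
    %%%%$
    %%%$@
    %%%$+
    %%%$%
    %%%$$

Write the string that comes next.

%%$@@

Treat %%%$$ as a base-4 numeral over the given alphabet and add one, carrying through any trailing $'s.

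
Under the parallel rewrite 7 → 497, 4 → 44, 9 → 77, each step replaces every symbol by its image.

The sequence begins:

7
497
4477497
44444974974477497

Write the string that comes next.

444444444477497447749744444974974477497

Applying the rule to each of the 17 symbols of 44444974974477497 gives the pieces 44 44 44 44 44 77 497 44 77 497 44 44 497 497 44 77 497, which concatenate to the answer.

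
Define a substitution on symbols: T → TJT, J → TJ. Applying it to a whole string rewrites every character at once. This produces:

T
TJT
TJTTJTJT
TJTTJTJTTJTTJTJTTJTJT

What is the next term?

Rewriting the 21 symbols of TJTTJTJTTJTTJTJTTJTJT one by one yields TJT TJ TJT TJT TJ TJT TJ TJT TJT TJ TJT TJT TJ TJT TJ TJT TJT TJ TJT TJ TJT; concatenated:

TJTTJTJTTJTTJTJTTJTJTTJTTJTJTTJTTJTJTTJTJTTJTTJTJTTJTJT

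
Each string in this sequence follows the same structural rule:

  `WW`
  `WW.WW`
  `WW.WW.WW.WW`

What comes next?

s(k+1) = s(k)·.·s(k) — each term doubles the last with '.' between the halves.
Doubling WW.WW.WW.WW with '.' between the halves:

WW.WW.WW.WW.WW.WW.WW.WW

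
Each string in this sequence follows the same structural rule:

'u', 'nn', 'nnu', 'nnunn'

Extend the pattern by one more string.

Each term (from the third on) is the previous term followed by the one before it: term 3 = nn·u = nnu.
The next term joins nnunn and nnu.

nnunnnnu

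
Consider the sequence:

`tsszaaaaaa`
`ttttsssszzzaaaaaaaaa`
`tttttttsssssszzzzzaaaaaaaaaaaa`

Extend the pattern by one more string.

ttttttttttsssssssszzzzzzzaaaaaaaaaaaaaaa

Term n consists of 3n-2 t's, followed by 2n s's, followed by 2n-1 z's, followed by 3n+3 a's (n = 1, 2, …).
At n = 4 the blocks have lengths 10, 8, 7, 15.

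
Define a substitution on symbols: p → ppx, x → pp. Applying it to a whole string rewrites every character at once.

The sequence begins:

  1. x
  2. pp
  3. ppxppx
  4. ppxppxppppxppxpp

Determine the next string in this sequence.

Applying the rule to each of the 16 symbols of ppxppxppppxppxpp gives the pieces ppx ppx pp ppx ppx pp ppx ppx ppx ppx pp ppx ppx pp ppx ppx, which concatenate to the answer.

ppxppxppppxppxppppxppxppxppxppppxppxppppxppx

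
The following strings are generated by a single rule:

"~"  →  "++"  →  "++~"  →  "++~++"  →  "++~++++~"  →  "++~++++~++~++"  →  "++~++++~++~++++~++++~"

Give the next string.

++~++++~++~++++~++++~++~++++~++~++

This is a Fibonacci-style word recurrence s(k) = s(k−1)·s(k−2): e.g. ++·~ = ++~.
Continuing: ++~++++~++~++++~++++~ · ++~++++~++~++ gives term 8.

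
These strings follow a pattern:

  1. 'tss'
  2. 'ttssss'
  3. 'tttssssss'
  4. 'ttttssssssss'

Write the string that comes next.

Term n consists of n t's, followed by 2n s's (n = 1, 2, …).
For the next term, n = 5, so the run lengths are 5, 10.

tttttssssssssss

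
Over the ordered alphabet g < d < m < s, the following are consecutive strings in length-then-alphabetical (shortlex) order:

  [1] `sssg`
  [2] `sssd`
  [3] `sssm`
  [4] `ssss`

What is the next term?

ssss is the last string of length 4, so the next is the first of length 5: g repeated 5 times.

ggggg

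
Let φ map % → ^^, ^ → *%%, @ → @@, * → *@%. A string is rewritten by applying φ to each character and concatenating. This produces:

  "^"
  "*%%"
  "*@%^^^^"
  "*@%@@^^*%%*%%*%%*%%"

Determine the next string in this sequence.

Rewriting the 19 symbols of *@%@@^^*%%*%%*%%*%% one by one yields *@% @@ ^^ @@ @@ *%% *%% *@% ^^ ^^ *@% ^^ ^^ *@% ^^ ^^ *@% ^^ ^^; concatenated:

*@%@@^^@@@@*%%*%%*@%^^^^*@%^^^^*@%^^^^*@%^^^^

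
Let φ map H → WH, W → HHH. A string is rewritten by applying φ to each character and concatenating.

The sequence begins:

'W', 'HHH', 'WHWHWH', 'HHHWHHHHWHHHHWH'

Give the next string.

Replace each of the 15 characters of HHHWHHHHWHHHHWH in place — WH WH WH HHH WH WH WH WH HHH WH WH WH WH HHH WH — and concatenate.

WHWHWHHHHWHWHWHWHHHHWHWHWHWHHHHWH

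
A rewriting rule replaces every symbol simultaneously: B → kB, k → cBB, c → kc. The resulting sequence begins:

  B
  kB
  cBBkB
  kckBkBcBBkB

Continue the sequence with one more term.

Rewriting each symbol of kckBkBcBBkB: k→cBB, c→kc, k→cBB, B→kB, k→cBB, B→kB, c→kc, B→kB, B→kB, k→cBB, B→kB, which concatenates to cBB kc cBB kB cBB kB kc kB kB cBB kB.

cBBkccBBkBcBBkBkckBkBcBBkB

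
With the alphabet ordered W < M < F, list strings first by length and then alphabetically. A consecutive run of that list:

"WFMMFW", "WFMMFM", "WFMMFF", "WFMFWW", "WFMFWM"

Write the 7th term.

Advancing 2 positions from WFMFWM through WFMFWM → WFMFWF reaches term 7.

WFMFMW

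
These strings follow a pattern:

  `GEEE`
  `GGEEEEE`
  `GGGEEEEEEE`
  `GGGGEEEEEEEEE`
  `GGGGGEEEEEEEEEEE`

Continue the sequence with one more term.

Each string has the form G^{n} E^{2n+1} (n = 1, 2, …).
For the next term, n = 6, so the run lengths are 6, 13.

GGGGGGEEEEEEEEEEEEE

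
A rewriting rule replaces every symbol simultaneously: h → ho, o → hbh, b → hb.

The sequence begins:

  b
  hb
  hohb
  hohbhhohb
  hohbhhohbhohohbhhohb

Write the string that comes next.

hohbhhohbhohohbhhohbhohbhhohbhhohbhohohbhhohb

Replace each of the 20 characters of hohbhhohbhohohbhhohb in place — ho hbh ho hb ho ho hbh ho hb ho hbh ho hbh ho hb ho ho hbh ho hb — and concatenate.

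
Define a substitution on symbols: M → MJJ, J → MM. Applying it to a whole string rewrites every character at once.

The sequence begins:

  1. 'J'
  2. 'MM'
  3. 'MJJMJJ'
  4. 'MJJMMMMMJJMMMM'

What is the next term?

Rewriting the 14 symbols of MJJMMMMMJJMMMM one by one yields MJJ MM MM MJJ MJJ MJJ MJJ MJJ MM MM MJJ MJJ MJJ MJJ; concatenated:

MJJMMMMMJJMJJMJJMJJMJJMMMMMJJMJJMJJMJJ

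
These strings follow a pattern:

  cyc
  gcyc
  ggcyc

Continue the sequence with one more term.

The strings grow by a fixed prefix g each time.
So the next term is g·ggcyc.

gggcyc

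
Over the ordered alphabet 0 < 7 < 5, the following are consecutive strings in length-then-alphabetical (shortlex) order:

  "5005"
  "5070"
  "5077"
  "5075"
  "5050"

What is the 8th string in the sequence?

Stepping forward 3 times from 5050: 5050 → 5057 → 5055, then the target.

5700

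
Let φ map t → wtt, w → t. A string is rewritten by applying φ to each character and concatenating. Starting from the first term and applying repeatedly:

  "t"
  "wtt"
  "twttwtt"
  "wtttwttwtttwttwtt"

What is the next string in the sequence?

Replace each of the 17 characters of wtttwttwtttwttwtt in place — t wtt wtt wtt t wtt wtt t wtt wtt wtt t wtt wtt t wtt wtt — and concatenate.

twttwttwtttwttwtttwttwttwtttwttwtttwttwtt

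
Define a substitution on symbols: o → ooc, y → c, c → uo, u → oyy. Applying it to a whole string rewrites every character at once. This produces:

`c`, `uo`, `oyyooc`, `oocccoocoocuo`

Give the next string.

Rewriting the 13 symbols of oocccoocoocuo one by one yields ooc ooc uo uo uo ooc ooc uo ooc ooc uo oyy ooc; concatenated:

oocoocuououooocoocuooocoocuooyyooc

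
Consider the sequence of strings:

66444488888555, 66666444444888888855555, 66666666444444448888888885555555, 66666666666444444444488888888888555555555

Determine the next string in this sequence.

66666666666666444444444444888888888888855555555555

Each string has the form 6^{3n-1} 4^{2n+2} 8^{2n+3} 5^{2n+1} (n = 1, 2, …).
At n = 5 the blocks have lengths 14, 12, 13, 11.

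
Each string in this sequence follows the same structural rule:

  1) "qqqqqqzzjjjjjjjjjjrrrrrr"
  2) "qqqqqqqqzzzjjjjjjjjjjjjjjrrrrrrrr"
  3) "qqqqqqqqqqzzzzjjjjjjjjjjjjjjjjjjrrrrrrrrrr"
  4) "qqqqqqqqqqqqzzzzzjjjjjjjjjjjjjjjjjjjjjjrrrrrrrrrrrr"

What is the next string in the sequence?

The n-th term is 2n q's then n-1 z's then 4n-2 j's then 2n r's, where the shown terms are n = 3, 4, 5, 6.
For the next term, n = 7, so the run lengths are 14, 6, 26, 14.

qqqqqqqqqqqqqqzzzzzzjjjjjjjjjjjjjjjjjjjjjjjjjjrrrrrrrrrrrrrr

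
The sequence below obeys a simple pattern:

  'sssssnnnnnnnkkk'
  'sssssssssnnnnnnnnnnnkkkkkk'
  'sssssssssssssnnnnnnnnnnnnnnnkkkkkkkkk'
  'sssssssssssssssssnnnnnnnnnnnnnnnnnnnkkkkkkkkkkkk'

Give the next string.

sssssssssssssssssssssnnnnnnnnnnnnnnnnnnnnnnnkkkkkkkkkkkkkkk

Reading off run lengths: s runs 5, 9, 13, 17; n runs 7, 11, 15, 19; k runs 3, 6, 9, 12 — each is linear in n (n = 1, 2, …).
Setting n = 5 gives 21, 23, 15 characters in each block.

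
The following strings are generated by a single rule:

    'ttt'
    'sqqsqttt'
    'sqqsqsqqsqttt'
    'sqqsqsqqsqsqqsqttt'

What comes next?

Each term is the previous one with sqqsq prepended.
Applying this once more to sqqsqsqqsqsqqsqttt:

sqqsqsqqsqsqqsqsqqsqttt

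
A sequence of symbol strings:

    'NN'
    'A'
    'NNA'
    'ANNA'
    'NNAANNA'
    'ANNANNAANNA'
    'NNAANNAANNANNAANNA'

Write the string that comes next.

ANNANNAANNANNAANNAANNANNAANNA

From term 3 onward, concatenate the second-to-last term with the last: NN·A = NNA, A·NNA = ANNA, …
Continuing: ANNANNAANNA · NNAANNAANNANNAANNA gives term 8.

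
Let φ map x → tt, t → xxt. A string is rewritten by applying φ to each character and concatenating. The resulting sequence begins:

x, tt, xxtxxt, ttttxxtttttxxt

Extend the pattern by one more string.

φ(ttttxxtttttxxt) expands symbol-by-symbol to xxt xxt xxt xxt tt tt xxt xxt xxt xxt xxt tt tt xxt; joining the 14 pieces gives the next term.

xxtxxtxxtxxtttttxxtxxtxxtxxtxxtttttxxt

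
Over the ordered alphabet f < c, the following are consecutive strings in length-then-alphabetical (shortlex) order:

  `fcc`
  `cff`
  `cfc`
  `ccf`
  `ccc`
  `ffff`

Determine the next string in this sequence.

The successor of ffff increments the rightmost position that isn't already c and resets every position after it to f.

fffc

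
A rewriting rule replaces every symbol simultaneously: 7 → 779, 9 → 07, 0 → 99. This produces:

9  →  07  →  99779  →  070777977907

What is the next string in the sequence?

9977999779779779077797790799779

Expanding 070777977907: 0→99, 7→779, 0→99, 7→779, 7→779, 7→779, 9→07, 7→779, 7→779, 9→07, 0→99, 7→779. Concatenated: 99 779 99 779 779 779 07 779 779 07 99 779.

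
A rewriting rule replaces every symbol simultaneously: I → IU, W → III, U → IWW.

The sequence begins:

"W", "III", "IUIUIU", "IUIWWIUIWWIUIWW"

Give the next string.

Replace each of the 15 characters of IUIWWIUIWWIUIWW in place — IU IWW IU III III IU IWW IU III III IU IWW IU III III — and concatenate.

IUIWWIUIIIIIIIUIWWIUIIIIIIIUIWWIUIIIIII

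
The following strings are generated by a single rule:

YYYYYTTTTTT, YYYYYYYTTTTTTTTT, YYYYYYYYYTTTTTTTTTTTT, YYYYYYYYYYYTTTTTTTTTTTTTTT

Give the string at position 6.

Each string has the form Y^{2n+1} T^{3n}, where the shown terms are n = 2, 3, 4, 5.
At n = 7 the blocks have lengths 15, 21.

YYYYYYYYYYYYYYYTTTTTTTTTTTTTTTTTTTTT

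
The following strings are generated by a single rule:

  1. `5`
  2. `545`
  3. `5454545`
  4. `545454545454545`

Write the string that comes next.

s(k+1) = s(k)·4·s(k) — each term doubles the last with '4' between the halves.
Doubling 545454545454545 with '4' between the halves:

5454545454545454545454545454545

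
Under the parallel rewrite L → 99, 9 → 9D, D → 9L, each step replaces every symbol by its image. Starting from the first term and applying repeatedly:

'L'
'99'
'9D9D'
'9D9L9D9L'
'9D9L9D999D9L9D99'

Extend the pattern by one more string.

9D9L9D999D9L9D9D9D9L9D999D9L9D9D

φ(9D9L9D999D9L9D99) expands symbol-by-symbol to 9D 9L 9D 99 9D 9L 9D 9D 9D 9L 9D 99 9D 9L 9D 9D; joining the 16 pieces gives the next term.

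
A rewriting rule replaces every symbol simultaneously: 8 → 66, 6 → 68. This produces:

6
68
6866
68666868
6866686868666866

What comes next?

Applying the rule to each of the 16 symbols of 6866686868666866 gives the pieces 68 66 68 68 68 66 68 66 68 66 68 68 68 66 68 68, which concatenate to the answer.

68666868686668666866686868666868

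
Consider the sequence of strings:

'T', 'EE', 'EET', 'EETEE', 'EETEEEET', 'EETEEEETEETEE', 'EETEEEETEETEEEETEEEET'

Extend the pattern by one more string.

EETEEEETEETEEEETEEEETEETEEEETEETEE

This is a Fibonacci-style word recurrence s(k) = s(k−1)·s(k−2): e.g. EE·T = EET.
The next term joins EETEEEETEETEEEETEEEET and EETEEEETEETEE.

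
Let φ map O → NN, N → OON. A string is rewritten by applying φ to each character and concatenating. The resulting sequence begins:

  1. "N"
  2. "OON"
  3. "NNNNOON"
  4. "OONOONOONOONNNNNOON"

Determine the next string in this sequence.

φ(OONOONOONOONNNNNOON) expands symbol-by-symbol to NN NN OON NN NN OON NN NN OON NN NN OON OON OON OON OON NN NN OON; joining the 19 pieces gives the next term.

NNNNOONNNNNOONNNNNOONNNNNOONOONOONOONOONNNNNOON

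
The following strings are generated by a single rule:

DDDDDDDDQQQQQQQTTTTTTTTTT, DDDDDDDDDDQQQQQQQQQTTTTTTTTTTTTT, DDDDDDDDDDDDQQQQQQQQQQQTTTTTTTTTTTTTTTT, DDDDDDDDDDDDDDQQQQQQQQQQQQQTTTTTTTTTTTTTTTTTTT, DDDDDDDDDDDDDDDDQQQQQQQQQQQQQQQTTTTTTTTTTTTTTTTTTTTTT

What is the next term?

Each string has the form D^{2n+2} Q^{2n+1} T^{3n+1}, where the shown terms are n = 3, 4, 5, 6, 7.
For the next term, n = 8, so the run lengths are 18, 17, 25.

DDDDDDDDDDDDDDDDDDQQQQQQQQQQQQQQQQQTTTTTTTTTTTTTTTTTTTTTTTTT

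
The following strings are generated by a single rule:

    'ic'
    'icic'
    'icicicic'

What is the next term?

s(k+1) = s(k)·s(k) — each term doubles the last.
Doubling icicicic:

icicicicicicicic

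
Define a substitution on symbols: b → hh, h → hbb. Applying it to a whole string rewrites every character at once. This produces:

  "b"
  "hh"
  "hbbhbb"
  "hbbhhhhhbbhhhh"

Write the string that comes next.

hbbhhhhhbbhbbhbbhbbhbbhhhhhbbhbbhbbhbb

Replace each of the 14 characters of hbbhhhhhbbhhhh in place — hbb hh hh hbb hbb hbb hbb hbb hh hh hbb hbb hbb hbb — and concatenate.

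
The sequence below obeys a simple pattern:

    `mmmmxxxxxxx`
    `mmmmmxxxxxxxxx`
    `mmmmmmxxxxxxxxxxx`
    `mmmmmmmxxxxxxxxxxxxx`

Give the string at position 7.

The n-th term is n+1 m's then 2n+1 x's, where the shown terms are n = 3, 4, 5, 6.
Setting n = 9 gives 10, 19 characters in each block.

mmmmmmmmmmxxxxxxxxxxxxxxxxxxx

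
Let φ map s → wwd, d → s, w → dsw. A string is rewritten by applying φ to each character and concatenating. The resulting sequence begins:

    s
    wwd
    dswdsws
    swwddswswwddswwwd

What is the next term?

Rewriting the 17 symbols of swwddswswwddswwwd one by one yields wwd dsw dsw s s wwd dsw wwd dsw dsw s s wwd dsw dsw dsw s; concatenated:

wwddswdswsswwddswwwddswdswsswwddswdswdsws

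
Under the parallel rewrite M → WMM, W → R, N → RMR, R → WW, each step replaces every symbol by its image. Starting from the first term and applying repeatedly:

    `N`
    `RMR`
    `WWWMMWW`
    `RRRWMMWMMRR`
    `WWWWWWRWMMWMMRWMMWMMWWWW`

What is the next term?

φ(WWWWWWRWMMWMMRWMMWMMWWWW) expands symbol-by-symbol to R R R R R R WW R WMM WMM R WMM WMM WW R WMM WMM R WMM WMM R R R R; joining the 24 pieces gives the next term.

RRRRRRWWRWMMWMMRWMMWMMWWRWMMWMMRWMMWMMRRRR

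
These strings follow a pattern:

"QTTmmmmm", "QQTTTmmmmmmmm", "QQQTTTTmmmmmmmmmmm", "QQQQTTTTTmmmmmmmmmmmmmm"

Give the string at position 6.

QQQQQQTTTTTTTmmmmmmmmmmmmmmmmmmmm

Term n consists of n-1 Q's, followed by n T's, followed by 3n-1 m's, where the shown terms are n = 2, 3, 4, 5.
For term 6, n = 7, so the run lengths are 6, 7, 20.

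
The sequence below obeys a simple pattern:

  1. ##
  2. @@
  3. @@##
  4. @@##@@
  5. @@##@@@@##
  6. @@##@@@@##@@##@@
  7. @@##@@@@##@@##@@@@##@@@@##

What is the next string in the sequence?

From term 3 onward, concatenate the last term with the second-to-last: @@·## = @@##, @@##·@@ = @@##@@, …
The next term joins @@##@@@@##@@##@@@@##@@@@## and @@##@@@@##@@##@@.

@@##@@@@##@@##@@@@##@@@@##@@##@@@@##@@##@@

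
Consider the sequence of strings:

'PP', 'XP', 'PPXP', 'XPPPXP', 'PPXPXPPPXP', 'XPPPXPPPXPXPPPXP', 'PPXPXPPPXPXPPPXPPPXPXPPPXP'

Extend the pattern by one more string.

This is a Fibonacci-style word recurrence s(k) = s(k−2)·s(k−1): e.g. PP·XP = PPXP.
The next term joins XPPPXPPPXPXPPPXP and PPXPXPPPXPXPPPXPPPXPXPPPXP.

XPPPXPPPXPXPPPXPPPXPXPPPXPXPPPXPPPXPXPPPXP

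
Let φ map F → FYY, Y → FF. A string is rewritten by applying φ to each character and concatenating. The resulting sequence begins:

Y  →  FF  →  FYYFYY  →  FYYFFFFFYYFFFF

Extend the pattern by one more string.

φ(FYYFFFFFYYFFFF) expands symbol-by-symbol to FYY FF FF FYY FYY FYY FYY FYY FF FF FYY FYY FYY FYY; joining the 14 pieces gives the next term.

FYYFFFFFYYFYYFYYFYYFYYFFFFFYYFYYFYYFYY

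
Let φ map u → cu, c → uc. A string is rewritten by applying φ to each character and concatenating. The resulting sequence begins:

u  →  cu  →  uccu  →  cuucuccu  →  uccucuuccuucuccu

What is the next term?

Rewriting the 16 symbols of uccucuuccuucuccu one by one yields cu uc uc cu uc cu cu uc uc cu cu uc cu uc uc cu; concatenated:

cuucuccuuccucuucuccucuuccuucuccu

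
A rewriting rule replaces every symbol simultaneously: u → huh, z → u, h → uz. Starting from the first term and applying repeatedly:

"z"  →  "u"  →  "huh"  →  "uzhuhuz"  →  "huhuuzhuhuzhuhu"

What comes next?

Rewriting the 15 symbols of huhuuzhuhuzhuhu one by one yields uz huh uz huh huh u uz huh uz huh u uz huh uz huh; concatenated:

uzhuhuzhuhhuhuuzhuhuzhuhuuzhuhuzhuh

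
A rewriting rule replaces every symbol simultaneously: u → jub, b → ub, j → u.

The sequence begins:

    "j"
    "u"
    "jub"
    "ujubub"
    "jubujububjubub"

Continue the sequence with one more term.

Applying the rule to each of the 14 symbols of jubujububjubub gives the pieces u jub ub jub u jub ub jub ub u jub ub jub ub, which concatenate to the answer.

ujububjubujububjububujububjubub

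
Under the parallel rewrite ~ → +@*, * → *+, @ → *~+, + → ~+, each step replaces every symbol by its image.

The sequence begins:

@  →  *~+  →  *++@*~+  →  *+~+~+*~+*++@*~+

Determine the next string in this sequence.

*+~++@*~++@*~+*++@*~+*+~+~+*~+*++@*~+

Applying the rule to each of the 16 symbols of *+~+~+*~+*++@*~+ gives the pieces *+ ~+ +@* ~+ +@* ~+ *+ +@* ~+ *+ ~+ ~+ *~+ *+ +@* ~+, which concatenate to the answer.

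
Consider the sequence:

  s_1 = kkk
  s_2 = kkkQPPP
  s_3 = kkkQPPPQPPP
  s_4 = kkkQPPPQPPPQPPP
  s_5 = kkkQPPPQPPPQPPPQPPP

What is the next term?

Each term is the previous one with QPPP appended.
Applying this once more to kkkQPPPQPPPQPPPQPPP:

kkkQPPPQPPPQPPPQPPPQPPP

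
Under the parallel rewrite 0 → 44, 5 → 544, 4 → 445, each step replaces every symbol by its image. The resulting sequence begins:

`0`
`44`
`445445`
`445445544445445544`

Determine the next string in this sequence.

Rewriting the 18 symbols of 445445544445445544 one by one yields 445 445 544 445 445 544 544 445 445 445 445 544 445 445 544 544 445 445; concatenated:

445445544445445544544445445445445544445445544544445445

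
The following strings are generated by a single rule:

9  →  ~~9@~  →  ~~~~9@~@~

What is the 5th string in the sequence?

~~~~~~~~9@~@~@~@~

Every step adds ~~ to the front and @~ to the end of the previous string.
From ~~~~9@~@~, 2 further steps: ~~~~9@~@~ → ~~~~~~9@~@~@~ → (answer).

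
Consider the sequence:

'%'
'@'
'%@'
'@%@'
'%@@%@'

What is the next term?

@%@%@@%@

Each term (from the third on) is the two preceding terms concatenated in order: term 3 = %·@ = %@.
Continuing: @%@ · %@@%@ gives term 6.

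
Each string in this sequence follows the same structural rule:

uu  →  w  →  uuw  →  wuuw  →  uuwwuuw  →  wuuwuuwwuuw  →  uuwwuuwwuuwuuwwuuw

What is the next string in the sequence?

From term 3 onward, concatenate the second-to-last term with the last: uu·w = uuw, w·uuw = wuuw, …
The next term joins wuuwuuwwuuw and uuwwuuwwuuwuuwwuuw.

wuuwuuwwuuwuuwwuuwwuuwuuwwuuw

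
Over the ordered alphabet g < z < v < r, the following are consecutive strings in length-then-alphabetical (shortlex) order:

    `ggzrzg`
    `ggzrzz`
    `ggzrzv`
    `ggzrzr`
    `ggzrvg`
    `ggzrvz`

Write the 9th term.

ggzrrg

Stepping forward 3 times from ggzrvz: ggzrvz → ggzrvv → ggzrvr, then the target.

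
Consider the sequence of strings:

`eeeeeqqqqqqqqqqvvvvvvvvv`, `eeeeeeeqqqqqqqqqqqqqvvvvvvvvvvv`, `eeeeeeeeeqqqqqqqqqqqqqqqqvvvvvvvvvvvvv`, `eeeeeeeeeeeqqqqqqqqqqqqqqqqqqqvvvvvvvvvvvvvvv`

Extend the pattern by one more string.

eeeeeeeeeeeeeqqqqqqqqqqqqqqqqqqqqqqvvvvvvvvvvvvvvvvv

Reading off run lengths: e runs 5, 7, 9, 11; q runs 10, 13, 16, 19; v runs 9, 11, 13, 15 — each is linear in n, where the shown terms are n = 3, 4, 5, 6.
At n = 7 the blocks have lengths 13, 22, 17.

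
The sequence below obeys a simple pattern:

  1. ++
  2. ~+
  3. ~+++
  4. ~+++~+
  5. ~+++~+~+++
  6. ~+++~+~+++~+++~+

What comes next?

~+++~+~+++~+++~+~+++~+~+++

This is a Fibonacci-style word recurrence s(k) = s(k−1)·s(k−2): e.g. ~+·++ = ~+++.
Continuing: ~+++~+~+++~+++~+ · ~+++~+~+++ gives term 7.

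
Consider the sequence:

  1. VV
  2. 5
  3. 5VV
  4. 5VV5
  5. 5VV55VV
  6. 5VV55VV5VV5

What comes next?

Each term (from the third on) is the previous term followed by the one before it: term 3 = 5·VV = 5VV.
So term 7 is 5VV55VV5VV5·5VV55VV.

5VV55VV5VV55VV55VV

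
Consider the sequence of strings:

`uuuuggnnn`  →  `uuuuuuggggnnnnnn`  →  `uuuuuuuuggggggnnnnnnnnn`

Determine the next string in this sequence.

Term n consists of 2n+2 u's, followed by 2n g's, followed by 3n n's (n = 1, 2, …).
For the next term, n = 4, so the run lengths are 10, 8, 12.

uuuuuuuuuuggggggggnnnnnnnnnnnn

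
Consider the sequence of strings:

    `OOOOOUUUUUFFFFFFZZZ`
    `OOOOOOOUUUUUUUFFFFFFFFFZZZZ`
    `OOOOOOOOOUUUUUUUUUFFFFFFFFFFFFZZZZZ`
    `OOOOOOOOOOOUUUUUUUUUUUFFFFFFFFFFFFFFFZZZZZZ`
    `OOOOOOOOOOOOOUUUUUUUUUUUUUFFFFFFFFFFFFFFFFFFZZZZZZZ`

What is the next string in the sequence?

OOOOOOOOOOOOOOOUUUUUUUUUUUUUUUFFFFFFFFFFFFFFFFFFFFFZZZZZZZZ

Reading off run lengths: O runs 5, 7, 9, 11, 13; U runs 5, 7, 9, 11, 13; F runs 6, 9, 12, 15, 18; Z runs 3, 4, 5, 6, 7 — each is linear in n, where the shown terms are n = 2, 3, 4, 5, 6.
At n = 7 the blocks have lengths 15, 15, 21, 8.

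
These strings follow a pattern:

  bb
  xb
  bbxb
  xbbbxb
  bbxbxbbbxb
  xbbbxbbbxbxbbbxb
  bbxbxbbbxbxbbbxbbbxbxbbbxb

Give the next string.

xbbbxbbbxbxbbbxbbbxbxbbbxbxbbbxbbbxbxbbbxb

From term 3 onward, concatenate the second-to-last term with the last: bb·xb = bbxb, xb·bbxb = xbbbxb, …
Continuing: xbbbxbbbxbxbbbxb · bbxbxbbbxbxbbbxbbbxbxbbbxb gives term 8.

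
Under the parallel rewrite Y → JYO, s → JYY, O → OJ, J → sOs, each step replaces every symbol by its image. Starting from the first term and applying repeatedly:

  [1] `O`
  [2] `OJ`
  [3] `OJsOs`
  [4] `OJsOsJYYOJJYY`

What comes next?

Rewriting the 13 symbols of OJsOsJYYOJJYY one by one yields OJ sOs JYY OJ JYY sOs JYO JYO OJ sOs sOs JYO JYO; concatenated:

OJsOsJYYOJJYYsOsJYOJYOOJsOssOsJYOJYO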